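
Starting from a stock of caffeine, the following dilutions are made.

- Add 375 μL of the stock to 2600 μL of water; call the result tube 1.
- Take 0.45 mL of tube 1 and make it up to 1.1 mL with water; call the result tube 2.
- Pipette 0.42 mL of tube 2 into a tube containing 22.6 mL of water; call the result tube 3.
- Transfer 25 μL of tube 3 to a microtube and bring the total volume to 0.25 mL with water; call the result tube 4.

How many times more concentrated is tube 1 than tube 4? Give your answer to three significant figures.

1.34 × 10^3

Step 1: 375 μL + 2600 μL = 2975 μL total → factor 2975/375 = 7.9333
Step 2: 0.45 mL brought to 1.1 mL → factor 1.1/0.45 = 2.4444
Step 3: 0.42 mL + 22.6 mL = 23.02 mL total → factor 23.02/0.42 = 54.81
Step 4: 25 μL brought to 0.25 mL → factor 250/25 = 10
Dilution factor to tube 1 = 7.9333; to tube 4 = 10629
[tube 1]/[tube 4] = (factor to tube 4)/(factor to tube 1) = 10629/7.9333 = 1.34 × 10^3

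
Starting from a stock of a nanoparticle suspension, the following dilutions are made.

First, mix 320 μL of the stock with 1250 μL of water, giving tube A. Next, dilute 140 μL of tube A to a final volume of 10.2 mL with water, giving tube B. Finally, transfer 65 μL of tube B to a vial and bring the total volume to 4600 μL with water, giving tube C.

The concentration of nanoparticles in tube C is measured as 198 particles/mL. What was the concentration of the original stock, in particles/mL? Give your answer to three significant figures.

5.01 × 10^6 particles/mL

Step 1: 320 μL + 1250 μL = 1570 μL total → factor 1570/320 = 4.9062
Step 2: 140 μL brought to 10.2 mL → factor 10200/140 = 72.857
Step 3: 65 μL brought to 4600 μL → factor 4600/65 = 70.769
Overall dilution factor = 4.9062 × 72.857 × 70.769 = 25297
Stock = 198 particles/mL × 25297 = 5.01 × 10^6 particles/mL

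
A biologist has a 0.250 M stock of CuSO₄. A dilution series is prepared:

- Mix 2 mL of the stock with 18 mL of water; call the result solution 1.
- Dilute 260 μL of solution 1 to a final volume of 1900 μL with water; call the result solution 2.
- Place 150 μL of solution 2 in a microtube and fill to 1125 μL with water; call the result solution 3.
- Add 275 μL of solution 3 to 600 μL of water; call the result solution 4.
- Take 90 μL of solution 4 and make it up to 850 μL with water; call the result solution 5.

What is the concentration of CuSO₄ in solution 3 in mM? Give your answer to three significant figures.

0.456 mM

Step 1: 2 mL + 18 mL = 20 mL total → factor 20/2 = 10
Step 2: 260 μL brought to 1900 μL → factor 1900/260 = 7.3077
Step 3: 150 μL brought to 1125 μL → factor 1125/150 = 7.5
Dilution factor through solution 3 = 10 × 7.3077 × 7.5 = 548.08
[solution 3] = 0.250 M / 548.08 = 0.0004561 M = 0.456 mM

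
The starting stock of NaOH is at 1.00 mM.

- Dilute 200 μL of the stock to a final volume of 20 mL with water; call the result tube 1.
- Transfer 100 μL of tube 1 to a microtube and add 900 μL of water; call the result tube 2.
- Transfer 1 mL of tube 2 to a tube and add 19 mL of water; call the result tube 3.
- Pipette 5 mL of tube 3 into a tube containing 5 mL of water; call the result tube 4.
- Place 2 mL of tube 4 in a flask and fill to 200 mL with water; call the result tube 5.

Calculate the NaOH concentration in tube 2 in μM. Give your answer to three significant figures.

Step 1: 200 μL brought to 20 mL → factor 20000/200 = 100
Step 2: 100 μL + 900 μL = 1000 μL total → factor 1000/100 = 10
Dilution factor through tube 2 = 100 × 10 = 1000
[tube 2] = 1.00 mM / 1000 = 0.001000 mM = 1.00 μM

1.00 μM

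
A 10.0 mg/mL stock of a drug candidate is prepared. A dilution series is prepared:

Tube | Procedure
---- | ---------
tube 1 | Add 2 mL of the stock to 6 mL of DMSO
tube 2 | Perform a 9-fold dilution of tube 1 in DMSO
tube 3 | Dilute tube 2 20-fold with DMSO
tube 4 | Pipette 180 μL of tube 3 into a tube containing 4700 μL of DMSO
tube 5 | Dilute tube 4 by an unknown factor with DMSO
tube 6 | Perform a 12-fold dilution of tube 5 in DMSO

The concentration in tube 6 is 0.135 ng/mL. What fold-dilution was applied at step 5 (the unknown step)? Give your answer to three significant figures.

Step 1: 2 mL + 6 mL = 8 mL total → factor 8/2 = 4
Step 2: 9-fold → factor 9
Step 3: 20-fold → factor 20
Step 4: 180 μL + 4700 μL = 4880 μL total → factor 4880/180 = 27.111
Step 5: unknown factor x
Step 6: 12-fold → factor 12
Product of known-step factors = 2.3424 × 10^5
Overall factor = 10.0 mg/mL / (0.135 ng/mL) = 7.4074 × 10^7
x = 7.4074 × 10^7 / 2.3424 × 10^5 = 316

316-fold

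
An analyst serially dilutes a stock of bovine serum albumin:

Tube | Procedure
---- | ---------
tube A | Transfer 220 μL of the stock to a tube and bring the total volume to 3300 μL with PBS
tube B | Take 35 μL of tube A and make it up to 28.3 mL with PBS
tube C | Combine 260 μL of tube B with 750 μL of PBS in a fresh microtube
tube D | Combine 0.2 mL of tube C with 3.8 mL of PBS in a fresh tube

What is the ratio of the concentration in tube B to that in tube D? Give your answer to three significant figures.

Step 1: 220 μL brought to 3300 μL → factor 3300/220 = 15
Step 2: 35 μL brought to 28.3 mL → factor 28300/35 = 808.57
Step 3: 260 μL + 750 μL = 1010 μL total → factor 1010/260 = 3.8846
Step 4: 0.2 mL + 3.8 mL = 4 mL total → factor 4/0.2 = 20
Dilution factor to tube B = 12129; to tube D = 9.423 × 10^5
[tube B]/[tube D] = (factor to tube D)/(factor to tube B) = 9.423 × 10^5/12129 = 77.7

77.7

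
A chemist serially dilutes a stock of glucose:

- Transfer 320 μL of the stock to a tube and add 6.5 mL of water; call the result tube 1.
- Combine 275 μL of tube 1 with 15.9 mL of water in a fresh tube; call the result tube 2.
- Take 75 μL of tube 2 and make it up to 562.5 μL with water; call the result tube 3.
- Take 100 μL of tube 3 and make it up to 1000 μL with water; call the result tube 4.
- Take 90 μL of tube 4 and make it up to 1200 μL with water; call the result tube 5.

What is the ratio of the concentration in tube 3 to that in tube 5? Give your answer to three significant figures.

Step 1: 320 μL + 6.5 mL = 6820 μL total → factor 6820/320 = 21.312
Step 2: 275 μL + 15.9 mL = 16175 μL total → factor 16175/275 = 58.818
Step 3: 75 μL brought to 562.5 μL → factor 562.5/75 = 7.5
Step 4: 100 μL brought to 1000 μL → factor 1000/100 = 10
Step 5: 90 μL brought to 1200 μL → factor 1200/90 = 13.333
Dilution factor to tube 3 = 9401.7; to tube 5 = 1.2536 × 10^6
[tube 3]/[tube 5] = (factor to tube 5)/(factor to tube 3) = 1.2536 × 10^6/9401.7 = 133

133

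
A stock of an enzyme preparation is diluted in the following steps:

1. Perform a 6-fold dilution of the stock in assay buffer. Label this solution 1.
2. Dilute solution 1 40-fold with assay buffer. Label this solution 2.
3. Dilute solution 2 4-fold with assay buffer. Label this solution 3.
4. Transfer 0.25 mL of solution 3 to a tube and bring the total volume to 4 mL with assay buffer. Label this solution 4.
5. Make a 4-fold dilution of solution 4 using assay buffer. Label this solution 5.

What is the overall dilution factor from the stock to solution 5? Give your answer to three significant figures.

Step 1: 6-fold → factor 6
Step 2: 40-fold → factor 40
Step 3: 4-fold → factor 4
Step 4: 0.25 mL brought to 4 mL → factor 4/0.25 = 16
Step 5: 4-fold → factor 4
Overall dilution factor = 6 × 40 × 4 × 16 × 4 = 61440

6.14 × 10^4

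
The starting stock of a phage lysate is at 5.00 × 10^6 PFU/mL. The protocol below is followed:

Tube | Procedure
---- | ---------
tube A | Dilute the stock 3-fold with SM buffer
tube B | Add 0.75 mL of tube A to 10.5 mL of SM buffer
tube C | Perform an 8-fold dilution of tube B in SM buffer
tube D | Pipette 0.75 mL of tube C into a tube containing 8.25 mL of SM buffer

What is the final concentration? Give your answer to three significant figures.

1.16 × 10^3 PFU/mL

Step 1: 3-fold → factor 3
Step 2: 0.75 mL + 10.5 mL = 11.25 mL total → factor 11.25/0.75 = 15
Step 3: 8-fold → factor 8
Step 4: 0.75 mL + 8.25 mL = 9 mL total → factor 9/0.75 = 12
Overall dilution factor = 3 × 15 × 8 × 12 = 4320
Final = 5.00 × 10^6 PFU/mL / 4320 = 1.16 × 10^3 PFU/mL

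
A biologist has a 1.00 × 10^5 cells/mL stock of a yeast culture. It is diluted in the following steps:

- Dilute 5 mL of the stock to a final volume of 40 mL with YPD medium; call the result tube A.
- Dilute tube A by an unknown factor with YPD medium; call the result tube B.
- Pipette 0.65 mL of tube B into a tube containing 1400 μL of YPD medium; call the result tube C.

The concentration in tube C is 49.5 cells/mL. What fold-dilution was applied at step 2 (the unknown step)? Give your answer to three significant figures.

Step 1: 5 mL brought to 40 mL → factor 40/5 = 8
Step 2: unknown factor x
Step 3: 0.65 mL + 1400 μL = 2.05 mL total → factor 2.05/0.65 = 3.1538
Product of known-step factors = 25.231
Overall factor = 1.00 × 10^5 cells/mL / (49.5 cells/mL) = 2020.2
x = 2020.2 / 25.231 = 80.1

80.1-fold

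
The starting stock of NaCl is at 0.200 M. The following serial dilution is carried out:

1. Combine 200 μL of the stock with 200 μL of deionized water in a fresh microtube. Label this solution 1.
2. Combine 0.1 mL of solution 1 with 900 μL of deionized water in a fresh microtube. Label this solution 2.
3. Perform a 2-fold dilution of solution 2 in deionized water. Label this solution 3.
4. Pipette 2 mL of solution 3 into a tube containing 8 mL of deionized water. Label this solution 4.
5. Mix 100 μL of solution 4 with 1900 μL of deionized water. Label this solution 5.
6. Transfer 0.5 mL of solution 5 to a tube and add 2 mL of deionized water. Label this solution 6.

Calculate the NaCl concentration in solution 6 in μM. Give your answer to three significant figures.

10.0 μM

Step 1: 200 μL + 200 μL = 400 μL total → factor 400/200 = 2
Step 2: 0.1 mL + 900 μL = 1 mL total → factor 1/0.1 = 10
Step 3: 2-fold → factor 2
Step 4: 2 mL + 8 mL = 10 mL total → factor 10/2 = 5
Step 5: 100 μL + 1900 μL = 2000 μL total → factor 2000/100 = 20
Step 6: 0.5 mL + 2 mL = 2.5 mL total → factor 2.5/0.5 = 5
Dilution factor through solution 6 = 2 × 10 × 2 × 5 × 20 × 5 = 20000
[solution 6] = 0.200 M / 20000 = 1.000 × 10^-5 M = 10.0 μM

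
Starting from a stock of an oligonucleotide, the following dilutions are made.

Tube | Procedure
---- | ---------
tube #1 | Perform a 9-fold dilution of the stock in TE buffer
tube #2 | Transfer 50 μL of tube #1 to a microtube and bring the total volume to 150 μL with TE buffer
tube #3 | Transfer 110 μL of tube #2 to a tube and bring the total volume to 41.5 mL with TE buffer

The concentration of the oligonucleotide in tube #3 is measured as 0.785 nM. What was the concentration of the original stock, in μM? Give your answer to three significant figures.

Step 1: 9-fold → factor 9
Step 2: 50 μL brought to 150 μL → factor 150/50 = 3
Step 3: 110 μL brought to 41.5 mL → factor 41500/110 = 377.27
Overall dilution factor = 9 × 3 × 377.27 = 10186
Stock = 0.785 nM × 10186 = 7996 nM = 8.00 μM

8.00 μM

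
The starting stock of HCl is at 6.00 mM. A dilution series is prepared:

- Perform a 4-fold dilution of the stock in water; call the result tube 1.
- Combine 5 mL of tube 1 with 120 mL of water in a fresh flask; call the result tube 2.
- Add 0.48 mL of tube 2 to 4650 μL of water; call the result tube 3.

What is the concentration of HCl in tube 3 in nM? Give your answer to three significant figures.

Step 1: 4-fold → factor 4
Step 2: 5 mL + 120 mL = 125 mL total → factor 125/5 = 25
Step 3: 0.48 mL + 4650 μL = 5.13 mL total → factor 5.13/0.48 = 10.688
Dilution factor through tube 3 = 4 × 25 × 10.688 = 1068.8
[tube 3] = 6.00 mM / 1068.8 = 0.005614 mM = 5.61 × 10^3 nM

5.61 × 10^3 nM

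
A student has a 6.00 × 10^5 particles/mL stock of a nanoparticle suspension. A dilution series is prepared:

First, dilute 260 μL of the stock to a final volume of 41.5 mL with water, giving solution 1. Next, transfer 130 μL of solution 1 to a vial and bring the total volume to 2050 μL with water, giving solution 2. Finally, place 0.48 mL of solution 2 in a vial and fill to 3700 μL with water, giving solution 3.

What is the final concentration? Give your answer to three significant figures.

Step 1: 260 μL brought to 41.5 mL → factor 41500/260 = 159.62
Step 2: 130 μL brought to 2050 μL → factor 2050/130 = 15.769
Step 3: 0.48 mL brought to 3700 μL → factor 3.7/0.48 = 7.7083
Overall dilution factor = 159.62 × 15.769 × 7.7083 = 19402
Final = 6.00 × 10^5 particles/mL / 19402 = 30.9 particles/mL

30.9 particles/mL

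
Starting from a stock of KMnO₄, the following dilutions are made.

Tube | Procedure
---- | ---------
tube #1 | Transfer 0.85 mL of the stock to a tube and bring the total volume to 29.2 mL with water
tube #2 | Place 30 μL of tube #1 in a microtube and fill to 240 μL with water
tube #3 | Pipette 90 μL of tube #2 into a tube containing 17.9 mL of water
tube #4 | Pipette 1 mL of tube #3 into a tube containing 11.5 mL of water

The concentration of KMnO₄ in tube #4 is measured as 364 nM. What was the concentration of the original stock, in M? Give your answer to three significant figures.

Step 1: 0.85 mL brought to 29.2 mL → factor 29.2/0.85 = 34.353
Step 2: 30 μL brought to 240 μL → factor 240/30 = 8
Step 3: 90 μL + 17.9 mL = 17990 μL total → factor 17990/90 = 199.89
Step 4: 1 mL + 11.5 mL = 12.5 mL total → factor 12.5/1 = 12.5
Overall dilution factor = 34.353 × 8 × 199.89 × 12.5 = 6.8668 × 10^5
Stock = 364 nM × 6.8668 × 10^5 = 2.500 × 10^8 nM = 0.250 M

0.250 M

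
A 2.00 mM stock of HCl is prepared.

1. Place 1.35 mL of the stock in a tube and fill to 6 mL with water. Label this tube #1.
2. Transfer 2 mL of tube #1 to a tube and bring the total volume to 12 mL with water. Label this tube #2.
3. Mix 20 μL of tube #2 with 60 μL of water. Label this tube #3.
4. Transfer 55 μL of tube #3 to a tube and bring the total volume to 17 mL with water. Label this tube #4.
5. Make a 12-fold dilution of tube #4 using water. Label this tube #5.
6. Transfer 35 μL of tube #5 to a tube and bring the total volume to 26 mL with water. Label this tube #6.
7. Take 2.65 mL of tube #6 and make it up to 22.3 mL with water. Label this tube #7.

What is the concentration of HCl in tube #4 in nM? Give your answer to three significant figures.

60.7 nM

Step 1: 1.35 mL brought to 6 mL → factor 6/1.35 = 4.4444
Step 2: 2 mL brought to 12 mL → factor 12/2 = 6
Step 3: 20 μL + 60 μL = 80 μL total → factor 80/20 = 4
Step 4: 55 μL brought to 17 mL → factor 17000/55 = 309.09
Dilution factor through tube #4 = 4.4444 × 6 × 4 × 309.09 = 32970
[tube #4] = 2.00 mM / 32970 = 6.066 × 10^-5 mM = 60.7 nM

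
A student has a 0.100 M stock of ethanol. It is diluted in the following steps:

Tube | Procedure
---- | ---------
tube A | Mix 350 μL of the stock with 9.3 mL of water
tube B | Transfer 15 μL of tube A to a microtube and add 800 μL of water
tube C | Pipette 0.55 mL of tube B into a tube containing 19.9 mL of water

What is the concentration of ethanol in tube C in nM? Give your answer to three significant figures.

1.80 × 10^3 nM

Step 1: 350 μL + 9.3 mL = 9650 μL total → factor 9650/350 = 27.571
Step 2: 15 μL + 800 μL = 815 μL total → factor 815/15 = 54.333
Step 3: 0.55 mL + 19.9 mL = 20.45 mL total → factor 20.45/0.55 = 37.182
Overall dilution factor = 27.571 × 54.333 × 37.182 = 55700
Final = 0.100 M / 55700 = 1.795 × 10^-6 M = 1.80 × 10^3 nM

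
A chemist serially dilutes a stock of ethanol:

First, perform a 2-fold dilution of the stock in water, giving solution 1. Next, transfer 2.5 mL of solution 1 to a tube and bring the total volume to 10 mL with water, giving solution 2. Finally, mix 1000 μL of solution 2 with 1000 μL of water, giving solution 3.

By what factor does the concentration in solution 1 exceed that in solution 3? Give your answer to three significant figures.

8.00

Step 1: 2-fold → factor 2
Step 2: 2.5 mL brought to 10 mL → factor 10/2.5 = 4
Step 3: 1000 μL + 1000 μL = 2000 μL total → factor 2000/1000 = 2
Dilution factor to solution 1 = 2; to solution 3 = 16
[solution 1]/[solution 3] = (factor to solution 3)/(factor to solution 1) = 16/2 = 8.00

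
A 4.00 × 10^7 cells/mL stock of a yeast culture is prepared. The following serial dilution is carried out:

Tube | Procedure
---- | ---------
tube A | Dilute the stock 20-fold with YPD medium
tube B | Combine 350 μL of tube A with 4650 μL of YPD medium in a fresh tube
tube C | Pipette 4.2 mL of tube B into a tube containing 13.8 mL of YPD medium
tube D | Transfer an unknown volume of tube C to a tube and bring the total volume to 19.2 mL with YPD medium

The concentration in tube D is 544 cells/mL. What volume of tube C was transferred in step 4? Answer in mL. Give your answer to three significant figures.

0.320 mL

Step 1: 20-fold → factor 20
Step 2: 350 μL + 4650 μL = 5000 μL total → factor 5000/350 = 14.286
Step 3: 4.2 mL + 13.8 mL = 18 mL total → factor 18/4.2 = 4.2857
Step 4: v brought to 19.2 mL → factor = 19.2 mL/v
Product of known-step factors = 1224.5
Overall factor = 4.00 × 10^7 cells/mL / (544 cells/mL) = 73529
Step-4 factor = 73529 / 1224.5 = 60.049
v = 19.2 mL / 60.049 = 0.320 mL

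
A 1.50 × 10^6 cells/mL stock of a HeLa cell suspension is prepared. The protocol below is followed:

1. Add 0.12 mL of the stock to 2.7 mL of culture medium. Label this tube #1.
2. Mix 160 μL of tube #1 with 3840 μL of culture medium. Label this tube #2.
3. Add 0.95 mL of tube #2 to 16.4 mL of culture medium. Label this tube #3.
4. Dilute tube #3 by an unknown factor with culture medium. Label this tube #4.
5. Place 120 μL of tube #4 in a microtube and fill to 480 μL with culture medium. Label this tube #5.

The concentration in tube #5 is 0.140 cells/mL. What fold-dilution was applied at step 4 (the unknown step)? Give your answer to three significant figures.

Step 1: 0.12 mL + 2.7 mL = 2.82 mL total → factor 2.82/0.12 = 23.5
Step 2: 160 μL + 3840 μL = 4000 μL total → factor 4000/160 = 25
Step 3: 0.95 mL + 16.4 mL = 17.35 mL total → factor 17.35/0.95 = 18.263
Step 4: unknown factor x
Step 5: 120 μL brought to 480 μL → factor 480/120 = 4
Product of known-step factors = 42918
Overall factor = 1.50 × 10^6 cells/mL / (0.140 cells/mL) = 1.0714 × 10^7
x = 1.0714 × 10^7 / 42918 = 250

250-fold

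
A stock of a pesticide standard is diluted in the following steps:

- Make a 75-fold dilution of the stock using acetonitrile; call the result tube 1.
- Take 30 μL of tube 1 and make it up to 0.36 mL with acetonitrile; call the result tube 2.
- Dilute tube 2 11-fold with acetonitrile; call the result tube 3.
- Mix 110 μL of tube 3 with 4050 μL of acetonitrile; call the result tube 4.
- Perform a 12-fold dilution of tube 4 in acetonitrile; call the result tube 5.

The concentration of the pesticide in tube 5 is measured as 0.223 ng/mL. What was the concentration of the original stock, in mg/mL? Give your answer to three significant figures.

Step 1: 75-fold → factor 75
Step 2: 30 μL brought to 0.36 mL → factor 360/30 = 12
Step 3: 11-fold → factor 11
Step 4: 110 μL + 4050 μL = 4160 μL total → factor 4160/110 = 37.818
Step 5: 12-fold → factor 12
Overall dilution factor = 75 × 12 × 11 × 37.818 × 12 = 4.4928 × 10^6
Stock = 0.223 ng/mL × 4.4928 × 10^6 = 1.002 × 10^6 ng/mL = 1.00 mg/mL

1.00 mg/mL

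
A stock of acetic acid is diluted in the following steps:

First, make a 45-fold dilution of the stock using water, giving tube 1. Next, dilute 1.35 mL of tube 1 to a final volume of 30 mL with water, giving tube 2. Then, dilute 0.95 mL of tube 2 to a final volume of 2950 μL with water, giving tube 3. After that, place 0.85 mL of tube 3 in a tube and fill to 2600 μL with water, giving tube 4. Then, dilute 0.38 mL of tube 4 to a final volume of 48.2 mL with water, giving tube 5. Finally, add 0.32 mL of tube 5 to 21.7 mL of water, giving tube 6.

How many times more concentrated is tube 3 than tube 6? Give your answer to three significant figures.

2.67 × 10^4

Step 1: 45-fold → factor 45
Step 2: 1.35 mL brought to 30 mL → factor 30/1.35 = 22.222
Step 3: 0.95 mL brought to 2950 μL → factor 2.95/0.95 = 3.1053
Step 4: 0.85 mL brought to 2600 μL → factor 2.6/0.85 = 3.0588
Step 5: 0.38 mL brought to 48.2 mL → factor 48.2/0.38 = 126.84
Step 6: 0.32 mL + 21.7 mL = 22.02 mL total → factor 22.02/0.32 = 68.812
Dilution factor to tube 3 = 3105.3; to tube 6 = 8.2906 × 10^7
[tube 3]/[tube 6] = (factor to tube 6)/(factor to tube 3) = 8.2906 × 10^7/3105.3 = 2.67 × 10^4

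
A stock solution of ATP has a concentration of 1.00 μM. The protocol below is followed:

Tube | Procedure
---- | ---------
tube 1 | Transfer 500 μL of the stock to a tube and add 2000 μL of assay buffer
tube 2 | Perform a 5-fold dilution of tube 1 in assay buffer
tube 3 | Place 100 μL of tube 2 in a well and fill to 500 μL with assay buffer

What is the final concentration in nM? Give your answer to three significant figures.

Step 1: 500 μL + 2000 μL = 2500 μL total → factor 2500/500 = 5
Step 2: 5-fold → factor 5
Step 3: 100 μL brought to 500 μL → factor 500/100 = 5
Overall dilution factor = 5 × 5 × 5 = 125
Final = 1.00 μM / 125 = 0.008000 μM = 8.00 nM

8.00 nM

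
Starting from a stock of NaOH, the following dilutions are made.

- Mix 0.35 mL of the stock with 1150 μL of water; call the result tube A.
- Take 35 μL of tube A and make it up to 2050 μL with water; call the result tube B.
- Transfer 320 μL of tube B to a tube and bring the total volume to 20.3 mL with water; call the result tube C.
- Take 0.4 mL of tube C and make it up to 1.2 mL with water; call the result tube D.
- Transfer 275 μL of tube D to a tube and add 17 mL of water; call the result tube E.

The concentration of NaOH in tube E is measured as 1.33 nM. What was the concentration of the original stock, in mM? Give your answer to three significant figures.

Step 1: 0.35 mL + 1150 μL = 1.5 mL total → factor 1.5/0.35 = 4.2857
Step 2: 35 μL brought to 2050 μL → factor 2050/35 = 58.571
Step 3: 320 μL brought to 20.3 mL → factor 20300/320 = 63.438
Step 4: 0.4 mL brought to 1.2 mL → factor 1.2/0.4 = 3
Step 5: 275 μL + 17 mL = 17275 μL total → factor 17275/275 = 62.818
Overall dilution factor = 4.2857 × 58.571 × 63.438 × 3 × 62.818 = 3.001 × 10^6
Stock = 1.33 nM × 3.001 × 10^6 = 3.991 × 10^6 nM = 3.99 mM

3.99 mM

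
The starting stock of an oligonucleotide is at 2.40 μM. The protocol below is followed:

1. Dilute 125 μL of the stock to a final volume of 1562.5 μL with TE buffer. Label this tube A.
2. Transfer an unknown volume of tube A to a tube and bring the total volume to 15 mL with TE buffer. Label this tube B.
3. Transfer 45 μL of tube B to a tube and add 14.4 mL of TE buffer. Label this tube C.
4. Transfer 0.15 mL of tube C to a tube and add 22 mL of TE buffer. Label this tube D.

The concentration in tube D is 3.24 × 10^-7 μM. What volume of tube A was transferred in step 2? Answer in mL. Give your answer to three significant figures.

1.20 mL

Step 1: 125 μL brought to 1562.5 μL → factor 1562.5/125 = 12.5
Step 2: v brought to 15 mL → factor = 15 mL/v
Step 3: 45 μL + 14.4 mL = 14445 μL total → factor 14445/45 = 321
Step 4: 0.15 mL + 22 mL = 22.15 mL total → factor 22.15/0.15 = 147.67
Product of known-step factors = 5.9251 × 10^5
Overall factor = 2.40 μM / (3.24 × 10^-7 μM) = 7.4074 × 10^6
Step-2 factor = 7.4074 × 10^6 / 5.9251 × 10^5 = 12.502
v = 15 mL / 12.502 = 1.20 mL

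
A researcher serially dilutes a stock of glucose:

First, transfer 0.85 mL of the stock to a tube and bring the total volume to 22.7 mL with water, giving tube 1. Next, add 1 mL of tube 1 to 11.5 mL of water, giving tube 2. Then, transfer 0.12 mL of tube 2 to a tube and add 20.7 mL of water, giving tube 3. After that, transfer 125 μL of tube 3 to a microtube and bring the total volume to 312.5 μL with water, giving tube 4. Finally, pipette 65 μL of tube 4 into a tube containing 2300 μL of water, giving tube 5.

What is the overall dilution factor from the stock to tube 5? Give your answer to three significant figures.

Step 1: 0.85 mL brought to 22.7 mL → factor 22.7/0.85 = 26.706
Step 2: 1 mL + 11.5 mL = 12.5 mL total → factor 12.5/1 = 12.5
Step 3: 0.12 mL + 20.7 mL = 20.82 mL total → factor 20.82/0.12 = 173.5
Step 4: 125 μL brought to 312.5 μL → factor 312.5/125 = 2.5
Step 5: 65 μL + 2300 μL = 2365 μL total → factor 2365/65 = 36.385
Overall dilution factor = 26.706 × 12.5 × 173.5 × 2.5 × 36.385 = 5.2683 × 10^6

5.27 × 10^6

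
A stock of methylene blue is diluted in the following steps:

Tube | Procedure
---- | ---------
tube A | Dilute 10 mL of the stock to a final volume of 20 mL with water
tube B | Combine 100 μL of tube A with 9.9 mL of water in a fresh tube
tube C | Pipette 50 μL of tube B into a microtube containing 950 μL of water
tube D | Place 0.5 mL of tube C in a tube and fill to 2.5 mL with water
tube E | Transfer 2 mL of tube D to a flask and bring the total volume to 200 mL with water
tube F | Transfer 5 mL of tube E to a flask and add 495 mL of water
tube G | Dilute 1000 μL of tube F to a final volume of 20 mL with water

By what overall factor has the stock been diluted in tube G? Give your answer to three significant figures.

Step 1: 10 mL brought to 20 mL → factor 20/10 = 2
Step 2: 100 μL + 9.9 mL = 10000 μL total → factor 10000/100 = 100
Step 3: 50 μL + 950 μL = 1000 μL total → factor 1000/50 = 20
Step 4: 0.5 mL brought to 2.5 mL → factor 2.5/0.5 = 5
Step 5: 2 mL brought to 200 mL → factor 200/2 = 100
Step 6: 5 mL + 495 mL = 500 mL total → factor 500/5 = 100
Step 7: 1000 μL brought to 20 mL → factor 20000/1000 = 20
Overall dilution factor = 2 × 100 × 20 × 5 × 100 × 100 × 20 = 4 × 10^9

4.00 × 10^9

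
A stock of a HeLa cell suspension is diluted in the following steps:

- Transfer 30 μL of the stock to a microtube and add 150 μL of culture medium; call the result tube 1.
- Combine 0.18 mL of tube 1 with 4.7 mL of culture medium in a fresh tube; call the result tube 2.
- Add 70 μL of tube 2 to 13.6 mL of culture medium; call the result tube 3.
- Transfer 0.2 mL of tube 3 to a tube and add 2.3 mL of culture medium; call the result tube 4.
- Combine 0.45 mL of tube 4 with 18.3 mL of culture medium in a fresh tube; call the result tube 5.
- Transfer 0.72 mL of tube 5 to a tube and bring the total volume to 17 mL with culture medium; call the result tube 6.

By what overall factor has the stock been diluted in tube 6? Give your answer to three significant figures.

3.91 × 10^8

Step 1: 30 μL + 150 μL = 180 μL total → factor 180/30 = 6
Step 2: 0.18 mL + 4.7 mL = 4.88 mL total → factor 4.88/0.18 = 27.111
Step 3: 70 μL + 13.6 mL = 13670 μL total → factor 13670/70 = 195.29
Step 4: 0.2 mL + 2.3 mL = 2.5 mL total → factor 2.5/0.2 = 12.5
Step 5: 0.45 mL + 18.3 mL = 18.75 mL total → factor 18.75/0.45 = 41.667
Step 6: 0.72 mL brought to 17 mL → factor 17/0.72 = 23.611
Overall dilution factor = 6 × 27.111 × 195.29 × 12.5 × 41.667 × 23.611 = 3.9065 × 10^8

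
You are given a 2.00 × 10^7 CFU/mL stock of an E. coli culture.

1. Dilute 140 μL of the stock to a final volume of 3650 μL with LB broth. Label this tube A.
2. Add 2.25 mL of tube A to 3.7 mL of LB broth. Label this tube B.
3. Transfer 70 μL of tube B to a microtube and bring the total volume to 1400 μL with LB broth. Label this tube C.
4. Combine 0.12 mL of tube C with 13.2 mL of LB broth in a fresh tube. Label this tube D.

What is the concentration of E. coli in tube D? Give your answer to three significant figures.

131 CFU/mL

Step 1: 140 μL brought to 3650 μL → factor 3650/140 = 26.071
Step 2: 2.25 mL + 3.7 mL = 5.95 mL total → factor 5.95/2.25 = 2.6444
Step 3: 70 μL brought to 1400 μL → factor 1400/70 = 20
Step 4: 0.12 mL + 13.2 mL = 13.32 mL total → factor 13.32/0.12 = 111
Overall dilution factor = 26.071 × 2.6444 × 20 × 111 = 1.5306 × 10^5
Final = 2.00 × 10^7 CFU/mL / 1.5306 × 10^5 = 131 CFU/mL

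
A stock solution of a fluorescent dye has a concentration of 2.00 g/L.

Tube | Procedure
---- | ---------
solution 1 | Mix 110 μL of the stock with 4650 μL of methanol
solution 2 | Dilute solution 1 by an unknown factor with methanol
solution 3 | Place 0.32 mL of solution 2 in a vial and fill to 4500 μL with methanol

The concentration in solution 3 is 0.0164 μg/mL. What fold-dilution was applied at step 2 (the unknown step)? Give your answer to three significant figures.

Step 1: 110 μL + 4650 μL = 4760 μL total → factor 4760/110 = 43.273
Step 2: unknown factor x
Step 3: 0.32 mL brought to 4500 μL → factor 4.5/0.32 = 14.062
Product of known-step factors = 608.52
Overall factor = 2.00 g/L / (0.0164 μg/mL) = 1.2195 × 10^5
x = 1.2195 × 10^5 / 608.52 = 200

200-fold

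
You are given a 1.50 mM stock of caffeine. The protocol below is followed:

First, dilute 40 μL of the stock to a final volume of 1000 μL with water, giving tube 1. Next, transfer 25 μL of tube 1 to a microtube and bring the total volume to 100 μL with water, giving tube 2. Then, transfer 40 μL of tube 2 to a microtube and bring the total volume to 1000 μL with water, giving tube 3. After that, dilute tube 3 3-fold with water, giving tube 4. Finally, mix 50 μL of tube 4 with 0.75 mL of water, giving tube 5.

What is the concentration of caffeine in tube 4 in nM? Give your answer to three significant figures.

Step 1: 40 μL brought to 1000 μL → factor 1000/40 = 25
Step 2: 25 μL brought to 100 μL → factor 100/25 = 4
Step 3: 40 μL brought to 1000 μL → factor 1000/40 = 25
Step 4: 3-fold → factor 3
Dilution factor through tube 4 = 25 × 4 × 25 × 3 = 7500
[tube 4] = 1.50 mM / 7500 = 0.0002000 mM = 200 nM

200 nM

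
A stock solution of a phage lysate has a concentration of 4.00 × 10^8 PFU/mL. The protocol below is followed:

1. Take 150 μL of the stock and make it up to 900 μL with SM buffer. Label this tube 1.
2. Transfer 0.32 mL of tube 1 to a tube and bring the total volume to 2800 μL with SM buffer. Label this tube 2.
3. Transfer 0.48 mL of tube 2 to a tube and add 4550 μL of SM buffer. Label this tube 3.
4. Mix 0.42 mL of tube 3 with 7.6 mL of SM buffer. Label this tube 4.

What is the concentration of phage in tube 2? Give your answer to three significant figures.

7.62 × 10^6 PFU/mL

Step 1: 150 μL brought to 900 μL → factor 900/150 = 6
Step 2: 0.32 mL brought to 2800 μL → factor 2.8/0.32 = 8.75
Dilution factor through tube 2 = 6 × 8.75 = 52.5
[tube 2] = 4.00 × 10^8 PFU/mL / 52.5 = 7.62 × 10^6 PFU/mL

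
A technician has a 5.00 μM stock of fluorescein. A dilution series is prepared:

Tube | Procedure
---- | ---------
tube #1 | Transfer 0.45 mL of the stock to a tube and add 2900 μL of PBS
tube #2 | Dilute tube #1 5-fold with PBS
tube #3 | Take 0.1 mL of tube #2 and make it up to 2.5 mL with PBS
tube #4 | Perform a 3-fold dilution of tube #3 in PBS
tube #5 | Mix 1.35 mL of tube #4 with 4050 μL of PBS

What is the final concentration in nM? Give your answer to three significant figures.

Step 1: 0.45 mL + 2900 μL = 3.35 mL total → factor 3.35/0.45 = 7.4444
Step 2: 5-fold → factor 5
Step 3: 0.1 mL brought to 2.5 mL → factor 2.5/0.1 = 25
Step 4: 3-fold → factor 3
Step 5: 1.35 mL + 4050 μL = 5.4 mL total → factor 5.4/1.35 = 4
Overall dilution factor = 7.4444 × 5 × 25 × 3 × 4 = 11167
Final = 5.00 μM / 11167 = 0.0004478 μM = 0.448 nM

0.448 nM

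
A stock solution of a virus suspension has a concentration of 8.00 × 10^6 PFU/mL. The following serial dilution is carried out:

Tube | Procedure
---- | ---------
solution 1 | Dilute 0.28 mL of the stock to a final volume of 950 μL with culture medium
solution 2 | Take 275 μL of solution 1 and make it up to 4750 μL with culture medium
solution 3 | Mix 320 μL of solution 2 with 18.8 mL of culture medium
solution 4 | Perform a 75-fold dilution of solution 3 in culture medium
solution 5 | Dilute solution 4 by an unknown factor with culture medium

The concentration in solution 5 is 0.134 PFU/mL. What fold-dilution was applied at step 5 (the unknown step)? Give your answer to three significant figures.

227-fold

Step 1: 0.28 mL brought to 950 μL → factor 0.95/0.28 = 3.3929
Step 2: 275 μL brought to 4750 μL → factor 4750/275 = 17.273
Step 3: 320 μL + 18.8 mL = 19120 μL total → factor 19120/320 = 59.75
Step 4: 75-fold → factor 75
Step 5: unknown factor x
Product of known-step factors = 2.6262 × 10^5
Overall factor = 8.00 × 10^6 PFU/mL / (0.134 PFU/mL) = 5.9701 × 10^7
x = 5.9701 × 10^7 / 2.6262 × 10^5 = 227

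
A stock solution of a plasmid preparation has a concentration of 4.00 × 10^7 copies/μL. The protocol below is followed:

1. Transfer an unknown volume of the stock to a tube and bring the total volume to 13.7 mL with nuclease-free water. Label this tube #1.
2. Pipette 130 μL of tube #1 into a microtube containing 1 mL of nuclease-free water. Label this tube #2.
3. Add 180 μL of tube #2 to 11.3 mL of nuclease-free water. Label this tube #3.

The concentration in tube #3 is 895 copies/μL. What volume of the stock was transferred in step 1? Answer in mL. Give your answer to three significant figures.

0.170 mL

Step 1: v brought to 13.7 mL → factor = 13.7 mL/v
Step 2: 130 μL + 1 mL = 1130 μL total → factor 1130/130 = 8.6923
Step 3: 180 μL + 11.3 mL = 11480 μL total → factor 11480/180 = 63.778
Product of known-step factors = 554.38
Overall factor = 4.00 × 10^7 copies/μL / (895 copies/μL) = 44693
Step-1 factor = 44693 / 554.38 = 80.618
v = 13.7 mL / 80.618 = 0.170 mL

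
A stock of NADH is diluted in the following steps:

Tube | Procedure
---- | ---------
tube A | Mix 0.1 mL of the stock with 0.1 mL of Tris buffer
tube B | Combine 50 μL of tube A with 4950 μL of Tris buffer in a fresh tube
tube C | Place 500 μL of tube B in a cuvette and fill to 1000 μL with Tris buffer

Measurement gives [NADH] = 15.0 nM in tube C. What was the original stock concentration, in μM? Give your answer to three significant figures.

6.00 μM

Step 1: 0.1 mL + 0.1 mL = 0.2 mL total → factor 0.2/0.1 = 2
Step 2: 50 μL + 4950 μL = 5000 μL total → factor 5000/50 = 100
Step 3: 500 μL brought to 1000 μL → factor 1000/500 = 2
Overall dilution factor = 2 × 100 × 2 = 400
Stock = 15.0 nM × 400 = 6000 nM = 6.00 μM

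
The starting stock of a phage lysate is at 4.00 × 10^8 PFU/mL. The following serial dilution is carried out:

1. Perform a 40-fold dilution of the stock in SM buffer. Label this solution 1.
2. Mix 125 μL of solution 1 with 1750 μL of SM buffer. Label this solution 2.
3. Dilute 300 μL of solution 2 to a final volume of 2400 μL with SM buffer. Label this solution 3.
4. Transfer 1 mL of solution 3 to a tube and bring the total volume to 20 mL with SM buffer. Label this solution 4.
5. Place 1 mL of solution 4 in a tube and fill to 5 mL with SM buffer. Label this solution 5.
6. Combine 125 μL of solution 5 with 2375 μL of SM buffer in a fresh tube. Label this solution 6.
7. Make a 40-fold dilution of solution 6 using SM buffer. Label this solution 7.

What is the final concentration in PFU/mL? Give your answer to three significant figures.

Step 1: 40-fold → factor 40
Step 2: 125 μL + 1750 μL = 1875 μL total → factor 1875/125 = 15
Step 3: 300 μL brought to 2400 μL → factor 2400/300 = 8
Step 4: 1 mL brought to 20 mL → factor 20/1 = 20
Step 5: 1 mL brought to 5 mL → factor 5/1 = 5
Step 6: 125 μL + 2375 μL = 2500 μL total → factor 2500/125 = 20
Step 7: 40-fold → factor 40
Overall dilution factor = 40 × 15 × 8 × 20 × 5 × 20 × 40 = 3.84 × 10^8
Final = 4.00 × 10^8 PFU/mL / 3.84 × 10^8 = 1.04 PFU/mL

1.04 PFU/mL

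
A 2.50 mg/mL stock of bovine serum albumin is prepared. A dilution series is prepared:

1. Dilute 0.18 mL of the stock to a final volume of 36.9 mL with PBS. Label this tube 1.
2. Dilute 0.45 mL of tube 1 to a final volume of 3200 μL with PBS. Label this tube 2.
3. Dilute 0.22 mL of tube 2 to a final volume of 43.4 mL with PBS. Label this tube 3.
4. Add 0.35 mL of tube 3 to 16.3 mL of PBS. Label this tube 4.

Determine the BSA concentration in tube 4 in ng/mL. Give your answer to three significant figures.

0.183 ng/mL

Step 1: 0.18 mL brought to 36.9 mL → factor 36.9/0.18 = 205
Step 2: 0.45 mL brought to 3200 μL → factor 3.2/0.45 = 7.1111
Step 3: 0.22 mL brought to 43.4 mL → factor 43.4/0.22 = 197.27
Step 4: 0.35 mL + 16.3 mL = 16.65 mL total → factor 16.65/0.35 = 47.571
Overall dilution factor = 205 × 7.1111 × 197.27 × 47.571 = 1.3681 × 10^7
Final = 2.50 mg/mL / 1.3681 × 10^7 = 1.827 × 10^-7 mg/mL = 0.183 ng/mL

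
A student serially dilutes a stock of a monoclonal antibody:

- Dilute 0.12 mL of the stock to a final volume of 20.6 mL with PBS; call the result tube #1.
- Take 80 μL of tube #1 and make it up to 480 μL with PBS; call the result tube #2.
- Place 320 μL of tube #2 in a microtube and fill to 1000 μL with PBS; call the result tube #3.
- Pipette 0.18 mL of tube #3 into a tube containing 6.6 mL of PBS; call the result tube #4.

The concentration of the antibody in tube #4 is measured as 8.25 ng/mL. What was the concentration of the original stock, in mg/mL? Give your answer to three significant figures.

Step 1: 0.12 mL brought to 20.6 mL → factor 20.6/0.12 = 171.67
Step 2: 80 μL brought to 480 μL → factor 480/80 = 6
Step 3: 320 μL brought to 1000 μL → factor 1000/320 = 3.125
Step 4: 0.18 mL + 6.6 mL = 6.78 mL total → factor 6.78/0.18 = 37.667
Overall dilution factor = 171.67 × 6 × 3.125 × 37.667 = 1.2124 × 10^5
Stock = 8.25 ng/mL × 1.2124 × 10^5 = 1.000 × 10^6 ng/mL = 1.00 mg/mL

1.00 mg/mL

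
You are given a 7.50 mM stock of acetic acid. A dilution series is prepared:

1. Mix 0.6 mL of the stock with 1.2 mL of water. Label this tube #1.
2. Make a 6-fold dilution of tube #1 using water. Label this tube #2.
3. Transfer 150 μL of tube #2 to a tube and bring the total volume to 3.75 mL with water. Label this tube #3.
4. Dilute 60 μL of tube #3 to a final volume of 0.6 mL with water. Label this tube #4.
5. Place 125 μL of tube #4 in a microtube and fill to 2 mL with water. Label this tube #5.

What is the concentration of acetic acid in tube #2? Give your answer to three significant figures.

Step 1: 0.6 mL + 1.2 mL = 1.8 mL total → factor 1.8/0.6 = 3
Step 2: 6-fold → factor 6
Dilution factor through tube #2 = 3 × 6 = 18
[tube #2] = 7.50 mM / 18 = 0.417 mM

0.417 mM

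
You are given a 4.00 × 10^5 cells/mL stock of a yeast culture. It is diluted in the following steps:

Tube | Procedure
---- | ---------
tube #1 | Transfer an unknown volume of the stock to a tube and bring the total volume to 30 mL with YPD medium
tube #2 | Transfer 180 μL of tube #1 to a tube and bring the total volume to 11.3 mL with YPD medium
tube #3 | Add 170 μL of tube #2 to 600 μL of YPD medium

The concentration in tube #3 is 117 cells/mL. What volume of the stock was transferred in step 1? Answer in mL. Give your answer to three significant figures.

2.50 mL

Step 1: v brought to 30 mL → factor = 30 mL/v
Step 2: 180 μL brought to 11.3 mL → factor 11300/180 = 62.778
Step 3: 170 μL + 600 μL = 770 μL total → factor 770/170 = 4.5294
Product of known-step factors = 284.35
Overall factor = 4.00 × 10^5 cells/mL / (117 cells/mL) = 3418.8
Step-1 factor = 3418.8 / 284.35 = 12.023
v = 30 mL / 12.023 = 2.50 mL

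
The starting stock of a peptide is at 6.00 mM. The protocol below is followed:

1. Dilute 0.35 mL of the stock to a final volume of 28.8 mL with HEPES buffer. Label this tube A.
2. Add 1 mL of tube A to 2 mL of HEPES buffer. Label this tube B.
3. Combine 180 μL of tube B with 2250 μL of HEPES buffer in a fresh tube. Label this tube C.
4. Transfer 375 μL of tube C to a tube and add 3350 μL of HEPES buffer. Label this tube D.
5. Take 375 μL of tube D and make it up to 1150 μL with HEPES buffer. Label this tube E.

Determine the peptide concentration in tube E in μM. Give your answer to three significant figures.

0.0591 μM

Step 1: 0.35 mL brought to 28.8 mL → factor 28.8/0.35 = 82.286
Step 2: 1 mL + 2 mL = 3 mL total → factor 3/1 = 3
Step 3: 180 μL + 2250 μL = 2430 μL total → factor 2430/180 = 13.5
Step 4: 375 μL + 3350 μL = 3725 μL total → factor 3725/375 = 9.9333
Step 5: 375 μL brought to 1150 μL → factor 1150/375 = 3.0667
Overall dilution factor = 82.286 × 3 × 13.5 × 9.9333 × 3.0667 = 1.0152 × 10^5
Final = 6.00 mM / 1.0152 × 10^5 = 5.910 × 10^-5 mM = 0.0591 μM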